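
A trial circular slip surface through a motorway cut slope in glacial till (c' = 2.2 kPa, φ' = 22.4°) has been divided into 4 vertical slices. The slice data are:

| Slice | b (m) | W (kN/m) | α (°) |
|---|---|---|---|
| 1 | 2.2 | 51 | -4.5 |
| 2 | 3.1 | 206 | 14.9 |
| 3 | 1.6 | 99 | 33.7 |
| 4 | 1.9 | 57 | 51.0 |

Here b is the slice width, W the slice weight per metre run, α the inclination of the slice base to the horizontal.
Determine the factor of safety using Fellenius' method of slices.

FS = 1.18

Ordinary method of slices: FS = Σ[c'·Δl_i + (W_i cosα_i)·tanφ'] / Σ W_i sinα_i, with Δl_i = b_i / cosα_i.
Slice 1: Δl = 2.2/cos(-4.5°) = 2.207 m; N'_1 = 51·cos(-4.5°) = 50.8; c'Δl = 4.85; W sinα = -4.0
Slice 2: Δl = 3.1/cos14.9° = 3.208 m; N'_2 = 206·cos14.9° = 199.1; c'Δl = 7.06; W sinα = 53.0
Slice 3: Δl = 1.6/cos33.7° = 1.923 m; N'_3 = 99·cos33.7° = 82.4; c'Δl = 4.23; W sinα = 54.9
Slice 4: Δl = 1.9/cos51.0° = 3.019 m; N'_4 = 57·cos51.0° = 35.9; c'Δl = 6.64; W sinα = 44.3
Σc'Δl = 22.8 kN/m; ΣN' = 368.2 kN/m; ΣW sinα = 148.2 kN/m
Resisting = 22.8 + 368.2·tan22.4° = 22.8 + 151.7 = 174.5 kN/m
FS = 174.5 / 148.2 = 1.178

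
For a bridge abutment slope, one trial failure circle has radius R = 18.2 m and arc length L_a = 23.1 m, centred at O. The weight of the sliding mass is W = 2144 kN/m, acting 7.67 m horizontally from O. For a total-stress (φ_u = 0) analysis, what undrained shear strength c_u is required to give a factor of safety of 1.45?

c_u = 56.7 kPa

FS = c_u·L_a·R / (W·d), so c_u = FS·W·d / (L_a·R).
c_u = 1.45·2144·7.67 / (23.10·18.2) = 23844.5 / 420.42 = 56.72 kPa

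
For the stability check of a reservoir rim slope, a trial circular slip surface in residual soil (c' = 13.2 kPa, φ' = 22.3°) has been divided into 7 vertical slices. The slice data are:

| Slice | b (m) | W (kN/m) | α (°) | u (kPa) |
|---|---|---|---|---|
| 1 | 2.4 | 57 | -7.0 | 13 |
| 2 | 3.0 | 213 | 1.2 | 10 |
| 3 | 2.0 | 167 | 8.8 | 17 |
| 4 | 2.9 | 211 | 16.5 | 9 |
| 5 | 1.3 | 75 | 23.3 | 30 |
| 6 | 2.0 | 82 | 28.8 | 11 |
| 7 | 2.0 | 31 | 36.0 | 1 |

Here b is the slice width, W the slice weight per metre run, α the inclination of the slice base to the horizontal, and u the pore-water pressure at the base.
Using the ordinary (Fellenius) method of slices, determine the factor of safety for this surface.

Ordinary method of slices: FS = Σ[c'·Δl_i + (W_i cosα_i − u_i·Δl_i)·tanφ'] / Σ W_i sinα_i, with Δl_i = b_i / cosα_i.
Slice 1: Δl = 2.4/cos(-7.0°) = 2.418 m; N'_1 = 57·cos(-7.0°) − 13·2.418 = 25.1; c'Δl = 31.92; W sinα = -6.9
Slice 2: Δl = 3.0/cos1.2° = 3.001 m; N'_2 = 213·cos1.2° − 10·3.001 = 182.9; c'Δl = 39.61; W sinα = 4.5
Slice 3: Δl = 2.0/cos8.8° = 2.024 m; N'_3 = 167·cos8.8° − 17·2.024 = 130.6; c'Δl = 26.71; W sinα = 25.5
Slice 4: Δl = 2.9/cos16.5° = 3.025 m; N'_4 = 211·cos16.5° − 9·3.025 = 175.1; c'Δl = 39.92; W sinα = 59.9
Slice 5: Δl = 1.3/cos23.3° = 1.415 m; N'_5 = 75·cos23.3° − 30·1.415 = 26.4; c'Δl = 18.68; W sinα = 29.7
Slice 6: Δl = 2.0/cos28.8° = 2.282 m; N'_6 = 82·cos28.8° − 11·2.282 = 46.8; c'Δl = 30.13; W sinα = 39.5
Slice 7: Δl = 2.0/cos36.0° = 2.472 m; N'_7 = 31·cos36.0° − 1·2.472 = 22.6; c'Δl = 32.63; W sinα = 18.2
Σc'Δl = 219.6 kN/m; ΣN' = 609.6 kN/m; ΣW sinα = 170.4 kN/m
Resisting = 219.6 + 609.6·tan22.3° = 219.6 + 250.0 = 469.6 kN/m
FS = 469.6 / 170.4 = 2.756

FS = 2.76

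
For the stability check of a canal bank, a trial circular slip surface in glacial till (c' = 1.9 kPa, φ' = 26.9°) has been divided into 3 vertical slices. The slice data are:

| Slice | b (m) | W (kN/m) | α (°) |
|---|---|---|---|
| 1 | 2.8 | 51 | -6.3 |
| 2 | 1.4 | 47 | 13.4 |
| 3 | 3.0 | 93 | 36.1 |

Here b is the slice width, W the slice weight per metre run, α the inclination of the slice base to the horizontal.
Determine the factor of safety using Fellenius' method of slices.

Ordinary method of slices: FS = Σ[c'·Δl_i + (W_i cosα_i)·tanφ'] / Σ W_i sinα_i, with Δl_i = b_i / cosα_i.
Slice 1: Δl = 2.8/cos(-6.3°) = 2.817 m; N'_1 = 51·cos(-6.3°) = 50.7; c'Δl = 5.35; W sinα = -5.6
Slice 2: Δl = 1.4/cos13.4° = 1.439 m; N'_2 = 47·cos13.4° = 45.7; c'Δl = 2.73; W sinα = 10.9
Slice 3: Δl = 3.0/cos36.1° = 3.713 m; N'_3 = 93·cos36.1° = 75.1; c'Δl = 7.05; W sinα = 54.8
Σc'Δl = 15.1 kN/m; ΣN' = 171.6 kN/m; ΣW sinα = 60.1 kN/m
Resisting = 15.1 + 171.6·tan26.9° = 15.1 + 87.0 = 102.2 kN/m
FS = 102.2 / 60.1 = 1.700

FS = 1.70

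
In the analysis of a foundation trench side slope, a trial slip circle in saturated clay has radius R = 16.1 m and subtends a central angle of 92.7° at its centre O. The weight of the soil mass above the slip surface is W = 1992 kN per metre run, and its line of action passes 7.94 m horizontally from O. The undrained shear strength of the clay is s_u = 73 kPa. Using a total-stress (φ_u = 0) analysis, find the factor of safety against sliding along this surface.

Taking moments about the centre O, the resisting moment is provided by the undrained shear strength acting along the arc:
Arc length L_a = R·θ = 16.1·(92.7°·π/180) = 16.1·1.6179 = 26.05 m
M_R = s_u·L_a·R = 73·26.05·16.1 = 30614.8 kN·m/m
M_D = W·d = 1992·7.94 = 15816.5 kN·m/m
FS = M_R / M_D = 30614.8 / 15816.5 = 1.936

FS = 1.94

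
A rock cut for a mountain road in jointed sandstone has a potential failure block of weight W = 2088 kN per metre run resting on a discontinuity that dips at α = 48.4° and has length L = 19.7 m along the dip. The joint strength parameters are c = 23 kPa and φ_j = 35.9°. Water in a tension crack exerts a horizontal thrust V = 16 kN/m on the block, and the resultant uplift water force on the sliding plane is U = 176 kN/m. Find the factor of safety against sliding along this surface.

FS = 0.84

Resolving the block weight along and normal to the plane and applying the Mohr–Coulomb strength on the joint:
N' = W cosα − U − V sinα = 2088·cos48.4° − 176 − 16·sin48.4° = 1198.3 kN/m
Driving force T = W sinα + V cosα = 2088·sin48.4° + 16·cos48.4° = 1572.0 kN/m
Resisting force R = c·L + N'·tanφ_j = 23·19.7 + 1198.3·tan35.9° = 453.1 + 867.4 = 1320.5 kN/m
FS = R / T = 1320.5 / 1572.0 = 0.840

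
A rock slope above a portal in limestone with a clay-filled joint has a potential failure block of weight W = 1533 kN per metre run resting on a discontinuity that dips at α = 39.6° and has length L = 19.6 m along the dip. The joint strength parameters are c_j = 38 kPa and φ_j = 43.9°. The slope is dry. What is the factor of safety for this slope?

Resolving the block weight along and normal to the plane and applying the Mohr–Coulomb strength on the joint:
N' = W cosα = 1533·cos39.6° = 1181.2 kN/m
Driving force T = W sinα = 1533·sin39.6° = 977.2 kN/m
Resisting force R = c_j·L + N'·tanφ_j = 38·19.6 + 1181.2·tan43.9° = 744.8 + 1136.7 = 1881.5 kN/m
FS = R / T = 1881.5 / 977.2 = 1.925

FS = 1.93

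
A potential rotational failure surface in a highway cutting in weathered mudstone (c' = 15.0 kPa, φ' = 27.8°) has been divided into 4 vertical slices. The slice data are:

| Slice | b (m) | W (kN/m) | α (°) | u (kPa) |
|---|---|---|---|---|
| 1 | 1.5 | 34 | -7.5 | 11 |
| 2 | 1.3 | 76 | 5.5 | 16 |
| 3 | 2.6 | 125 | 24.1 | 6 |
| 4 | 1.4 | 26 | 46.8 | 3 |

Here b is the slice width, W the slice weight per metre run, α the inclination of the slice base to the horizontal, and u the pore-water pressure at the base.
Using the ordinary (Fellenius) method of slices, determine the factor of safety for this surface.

FS = 2.89

Ordinary method of slices: FS = Σ[c'·Δl_i + (W_i cosα_i − u_i·Δl_i)·tanφ'] / Σ W_i sinα_i, with Δl_i = b_i / cosα_i.
Slice 1: Δl = 1.5/cos(-7.5°) = 1.513 m; N'_1 = 34·cos(-7.5°) − 11·1.513 = 17.1; c'Δl = 22.69; W sinα = -4.4
Slice 2: Δl = 1.3/cos5.5° = 1.306 m; N'_2 = 76·cos5.5° − 16·1.306 = 54.8; c'Δl = 19.59; W sinα = 7.3
Slice 3: Δl = 2.6/cos24.1° = 2.848 m; N'_3 = 125·cos24.1° − 6·2.848 = 97.0; c'Δl = 42.72; W sinα = 51.0
Slice 4: Δl = 1.4/cos46.8° = 2.045 m; N'_4 = 26·cos46.8° − 3·2.045 = 11.7; c'Δl = 30.68; W sinα = 19.0
Σc'Δl = 115.7 kN/m; ΣN' = 180.5 kN/m; ΣW sinα = 72.8 kN/m
Resisting = 115.7 + 180.5·tan27.8° = 115.7 + 95.2 = 210.9 kN/m
FS = 210.9 / 72.8 = 2.895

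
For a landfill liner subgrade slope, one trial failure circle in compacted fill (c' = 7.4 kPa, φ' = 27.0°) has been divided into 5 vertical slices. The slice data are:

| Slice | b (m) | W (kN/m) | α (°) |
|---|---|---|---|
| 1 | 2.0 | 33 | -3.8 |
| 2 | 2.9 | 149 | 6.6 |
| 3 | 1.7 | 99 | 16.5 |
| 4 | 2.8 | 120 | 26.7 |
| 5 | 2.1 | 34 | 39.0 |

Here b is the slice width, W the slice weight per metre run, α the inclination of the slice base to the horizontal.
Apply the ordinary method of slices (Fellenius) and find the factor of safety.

FS = 2.55

Ordinary method of slices: FS = Σ[c'·Δl_i + (W_i cosα_i)·tanφ'] / Σ W_i sinα_i, with Δl_i = b_i / cosα_i.
Slice 1: Δl = 2.0/cos(-3.8°) = 2.004 m; N'_1 = 33·cos(-3.8°) = 32.9; c'Δl = 14.83; W sinα = -2.2
Slice 2: Δl = 2.9/cos6.6° = 2.919 m; N'_2 = 149·cos6.6° = 148.0; c'Δl = 21.60; W sinα = 17.1
Slice 3: Δl = 1.7/cos16.5° = 1.773 m; N'_3 = 99·cos16.5° = 94.9; c'Δl = 13.12; W sinα = 28.1
Slice 4: Δl = 2.8/cos26.7° = 3.134 m; N'_4 = 120·cos26.7° = 107.2; c'Δl = 23.19; W sinα = 53.9
Slice 5: Δl = 2.1/cos39.0° = 2.702 m; N'_5 = 34·cos39.0° = 26.4; c'Δl = 20.00; W sinα = 21.4
Σc'Δl = 92.7 kN/m; ΣN' = 409.5 kN/m; ΣW sinα = 118.4 kN/m
Resisting = 92.7 + 409.5·tan27.0° = 92.7 + 208.6 = 301.4 kN/m
FS = 301.4 / 118.4 = 2.546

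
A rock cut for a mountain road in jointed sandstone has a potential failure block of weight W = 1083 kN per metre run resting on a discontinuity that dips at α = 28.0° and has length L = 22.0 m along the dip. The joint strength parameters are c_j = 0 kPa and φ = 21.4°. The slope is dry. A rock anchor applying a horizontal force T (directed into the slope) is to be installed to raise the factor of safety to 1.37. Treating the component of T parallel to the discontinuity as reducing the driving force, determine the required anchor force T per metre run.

T = 231 kN/m

Resolving forces along and normal to the sliding plane, with the horizontal anchor force T adding T·sinα to the effective normal force and T·cosα acting up the plane against the driving force:
FS = [c_jL + (W cosα + T sinα) tanφ] / [W sinα − T cosα]
Without the anchor: N' = 956.2 kN/m, driving T_d = 508.4 kN/m, resisting R = 0·22.0 + 956.2·tan21.4° = 374.7 kN/m, FS = 0.74.
Setting FS = 1.37 and solving for T:
1.37·(508.4 − T cos28.0°) = 374.7 + T sin28.0°·tan21.4°
T·(sin28.0°·tan21.4° + 1.37·cos28.0°) = 1.37·508.4 − 374.7
T·(0.4695·0.3919 + 1.37·0.8829) = 696.6 − 374.7 = 321.8
T·1.3936 = 321.8
T = 230.9 kN/m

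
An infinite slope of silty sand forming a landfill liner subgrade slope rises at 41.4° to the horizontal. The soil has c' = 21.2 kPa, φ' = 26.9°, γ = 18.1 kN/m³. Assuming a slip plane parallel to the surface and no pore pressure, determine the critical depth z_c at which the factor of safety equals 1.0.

Setting FS = 1.00 in FS = [c' + γz cos²β tanφ'] / [γz sinβ cosβ] and solving for z:
z = c' / [γ cosβ (FS·sinβ − cosβ·tanφ')]
  = 21.2 / [18.1·cos41.4°·(1.00·sin41.4° − cos41.4°·tan26.9°)]
  = 21.2 / [18.1·0.7501·(1.00·0.6613 − 0.7501·0.5073)]
  = 21.2 / 3.8119 = 5.562 m

z_c = 5.56 m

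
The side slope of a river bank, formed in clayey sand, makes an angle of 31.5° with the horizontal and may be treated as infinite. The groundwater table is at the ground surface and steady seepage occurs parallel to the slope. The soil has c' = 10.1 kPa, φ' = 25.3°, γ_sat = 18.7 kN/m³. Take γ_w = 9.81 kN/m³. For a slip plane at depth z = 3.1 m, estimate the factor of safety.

FS = 0.76

With seepage parallel to the slope and the water table at the surface, the effective normal stress on the slip plane uses the buoyant unit weight γ' = γ_sat − γ_w while the driving shear stress uses γ_sat:
FS = [c' + γ' z cos²β tanφ'] / [γ_sat z sinβ cosβ]
γ' = 18.7 − 9.81 = 8.89 kN/m³
Numerator = 10.1 + 8.89·3.1·cos²31.5°·tan25.3° = 10.1 + 8.89·3.1·0.7270·0.4727 = 19.571 kPa
Denominator = 18.7·3.1·sin31.5°·cos31.5° = 18.7·3.1·0.5225·0.8526 = 25.826 kPa
FS = 19.571 / 25.826 = 0.758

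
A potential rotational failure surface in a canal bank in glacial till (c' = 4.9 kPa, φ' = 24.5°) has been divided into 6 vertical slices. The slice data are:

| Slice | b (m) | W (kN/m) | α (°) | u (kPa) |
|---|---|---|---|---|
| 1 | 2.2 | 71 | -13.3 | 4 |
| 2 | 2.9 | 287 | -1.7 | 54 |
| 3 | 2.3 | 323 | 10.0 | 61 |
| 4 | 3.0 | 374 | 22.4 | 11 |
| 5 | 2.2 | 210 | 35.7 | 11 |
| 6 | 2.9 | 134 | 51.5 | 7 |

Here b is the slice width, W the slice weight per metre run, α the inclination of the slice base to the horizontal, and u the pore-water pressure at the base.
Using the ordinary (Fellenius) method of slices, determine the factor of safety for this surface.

Ordinary method of slices: FS = Σ[c'·Δl_i + (W_i cosα_i − u_i·Δl_i)·tanφ'] / Σ W_i sinα_i, with Δl_i = b_i / cosα_i.
Slice 1: Δl = 2.2/cos(-13.3°) = 2.261 m; N'_1 = 71·cos(-13.3°) − 4·2.261 = 60.1; c'Δl = 11.08; W sinα = -16.3
Slice 2: Δl = 2.9/cos(-1.7°) = 2.901 m; N'_2 = 287·cos(-1.7°) − 54·2.901 = 130.2; c'Δl = 14.22; W sinα = -8.5
Slice 3: Δl = 2.3/cos10.0° = 2.335 m; N'_3 = 323·cos10.0° − 61·2.335 = 175.6; c'Δl = 11.44; W sinα = 56.1
Slice 4: Δl = 3.0/cos22.4° = 3.245 m; N'_4 = 374·cos22.4° − 11·3.245 = 310.1; c'Δl = 15.90; W sinα = 142.5
Slice 5: Δl = 2.2/cos35.7° = 2.709 m; N'_5 = 210·cos35.7° − 11·2.709 = 140.7; c'Δl = 13.27; W sinα = 122.5
Slice 6: Δl = 2.9/cos51.5° = 4.659 m; N'_6 = 134·cos51.5° − 7·4.659 = 50.8; c'Δl = 22.83; W sinα = 104.9
Σc'Δl = 88.7 kN/m; ΣN' = 867.5 kN/m; ΣW sinα = 401.2 kN/m
Resisting = 88.7 + 867.5·tan24.5° = 88.7 + 395.4 = 484.1 kN/m
FS = 484.1 / 401.2 = 1.207

FS = 1.21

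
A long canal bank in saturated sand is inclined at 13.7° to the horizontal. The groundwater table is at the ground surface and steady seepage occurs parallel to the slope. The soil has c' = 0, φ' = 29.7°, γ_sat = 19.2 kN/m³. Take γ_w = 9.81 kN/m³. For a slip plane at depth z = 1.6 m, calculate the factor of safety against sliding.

FS = 1.14

With seepage parallel to the slope and the water table at the surface, the effective normal stress on the slip plane uses the buoyant unit weight γ' = γ_sat − γ_w while the driving shear stress uses γ_sat:
FS = [c' + γ' z cos²β tanφ'] / [γ_sat z sinβ cosβ]
(For c' = 0 this reduces to FS = (γ'/γ_sat)·tanφ'/tanβ.)
γ' = 19.2 − 9.81 = 9.39 kN/m³
Numerator = 0.0 + 9.39·1.6·cos²13.7°·tan29.7° = 0.0 + 9.39·1.6·0.9439·0.5704 = 8.089 kPa
Denominator = 19.2·1.6·sin13.7°·cos13.7° = 19.2·1.6·0.2368·0.9715 = 7.069 kPa
FS = 8.089 / 7.069 = 1.144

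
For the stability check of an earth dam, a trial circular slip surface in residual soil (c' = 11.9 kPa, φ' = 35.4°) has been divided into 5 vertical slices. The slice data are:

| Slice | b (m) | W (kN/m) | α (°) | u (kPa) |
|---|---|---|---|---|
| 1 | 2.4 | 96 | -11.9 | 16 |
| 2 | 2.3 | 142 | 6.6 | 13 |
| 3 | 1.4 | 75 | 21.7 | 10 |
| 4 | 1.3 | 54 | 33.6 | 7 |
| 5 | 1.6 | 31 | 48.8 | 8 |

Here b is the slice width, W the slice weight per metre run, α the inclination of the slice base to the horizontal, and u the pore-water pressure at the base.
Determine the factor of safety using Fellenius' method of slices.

Ordinary method of slices: FS = Σ[c'·Δl_i + (W_i cosα_i − u_i·Δl_i)·tanφ'] / Σ W_i sinα_i, with Δl_i = b_i / cosα_i.
Slice 1: Δl = 2.4/cos(-11.9°) = 2.453 m; N'_1 = 96·cos(-11.9°) − 16·2.453 = 54.7; c'Δl = 29.19; W sinα = -19.8
Slice 2: Δl = 2.3/cos6.6° = 2.315 m; N'_2 = 142·cos6.6° − 13·2.315 = 111.0; c'Δl = 27.55; W sinα = 16.3
Slice 3: Δl = 1.4/cos21.7° = 1.507 m; N'_3 = 75·cos21.7° − 10·1.507 = 54.6; c'Δl = 17.93; W sinα = 27.7
Slice 4: Δl = 1.3/cos33.6° = 1.561 m; N'_4 = 54·cos33.6° − 7·1.561 = 34.1; c'Δl = 18.57; W sinα = 29.9
Slice 5: Δl = 1.6/cos48.8° = 2.429 m; N'_5 = 31·cos48.8° − 8·2.429 = 1.0; c'Δl = 28.91; W sinα = 23.3
Σc'Δl = 122.1 kN/m; ΣN' = 255.3 kN/m; ΣW sinα = 77.5 kN/m
Resisting = 122.1 + 255.3·tan35.4° = 122.1 + 181.4 = 303.6 kN/m
FS = 303.6 / 77.5 = 3.919

FS = 3.92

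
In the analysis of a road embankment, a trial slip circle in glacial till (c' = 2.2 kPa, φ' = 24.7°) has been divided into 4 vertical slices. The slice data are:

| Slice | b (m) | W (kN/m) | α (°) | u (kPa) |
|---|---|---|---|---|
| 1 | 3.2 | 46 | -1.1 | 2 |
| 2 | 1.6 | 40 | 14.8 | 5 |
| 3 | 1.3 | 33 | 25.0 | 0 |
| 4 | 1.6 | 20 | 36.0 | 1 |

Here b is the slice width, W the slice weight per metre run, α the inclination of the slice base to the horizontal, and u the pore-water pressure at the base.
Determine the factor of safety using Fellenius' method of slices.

Ordinary method of slices: FS = Σ[c'·Δl_i + (W_i cosα_i − u_i·Δl_i)·tanφ'] / Σ W_i sinα_i, with Δl_i = b_i / cosα_i.
Slice 1: Δl = 3.2/cos(-1.1°) = 3.201 m; N'_1 = 46·cos(-1.1°) − 2·3.201 = 39.6; c'Δl = 7.04; W sinα = -0.9
Slice 2: Δl = 1.6/cos14.8° = 1.655 m; N'_2 = 40·cos14.8° − 5·1.655 = 30.4; c'Δl = 3.64; W sinα = 10.2
Slice 3: Δl = 1.3/cos25.0° = 1.434 m; N'_3 = 33·cos25.0° − 0·1.434 = 29.9; c'Δl = 3.16; W sinα = 13.9
Slice 4: Δl = 1.6/cos36.0° = 1.978 m; N'_4 = 20·cos36.0° − 1·1.978 = 14.2; c'Δl = 4.35; W sinα = 11.8
Σc'Δl = 18.2 kN/m; ΣN' = 114.1 kN/m; ΣW sinα = 35.0 kN/m
Resisting = 18.2 + 114.1·tan24.7° = 18.2 + 52.5 = 70.7 kN/m
FS = 70.7 / 35.0 = 2.017

FS = 2.02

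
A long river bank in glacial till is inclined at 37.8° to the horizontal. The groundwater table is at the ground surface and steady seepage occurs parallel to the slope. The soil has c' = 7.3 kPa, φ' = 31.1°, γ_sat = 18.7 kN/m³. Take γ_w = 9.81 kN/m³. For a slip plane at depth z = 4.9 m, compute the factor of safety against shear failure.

With seepage parallel to the slope and the water table at the surface, the effective normal stress on the slip plane uses the buoyant unit weight γ' = γ_sat − γ_w while the driving shear stress uses γ_sat:
FS = [c' + γ' z cos²β tanφ'] / [γ_sat z sinβ cosβ]
γ' = 18.7 − 9.81 = 8.89 kN/m³
Numerator = 7.3 + 8.89·4.9·cos²37.8°·tan31.1° = 7.3 + 8.89·4.9·0.6243·0.6032 = 23.706 kPa
Denominator = 18.7·4.9·sin37.8°·cos37.8° = 18.7·4.9·0.6129·0.7902 = 44.376 kPa
FS = 23.706 / 44.376 = 0.534

FS = 0.53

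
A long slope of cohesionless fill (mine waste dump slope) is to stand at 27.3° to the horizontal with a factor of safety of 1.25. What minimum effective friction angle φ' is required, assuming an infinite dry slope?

FS = tanφ'/tanβ ⇒ tanφ' = FS · tanβ = 1.25 · tan27.3° = 0.6452
φ' = arctan(0.6452) = 32.83°

φ' = 32.8°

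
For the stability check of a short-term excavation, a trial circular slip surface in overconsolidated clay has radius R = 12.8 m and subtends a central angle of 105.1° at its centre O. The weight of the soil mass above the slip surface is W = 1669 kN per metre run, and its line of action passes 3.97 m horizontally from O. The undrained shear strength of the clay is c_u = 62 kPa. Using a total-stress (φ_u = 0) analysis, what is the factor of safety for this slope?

Taking moments about the centre O, the resisting moment is provided by the undrained shear strength acting along the arc:
Arc length L_a = R·θ = 12.8·(105.1°·π/180) = 12.8·1.8343 = 23.48 m
M_R = c_u·L_a·R = 62·23.48·12.8 = 18633.4 kN·m/m
M_D = W·d = 1669·3.97 = 6625.9 kN·m/m
FS = M_R / M_D = 18633.4 / 6625.9 = 2.812

FS = 2.81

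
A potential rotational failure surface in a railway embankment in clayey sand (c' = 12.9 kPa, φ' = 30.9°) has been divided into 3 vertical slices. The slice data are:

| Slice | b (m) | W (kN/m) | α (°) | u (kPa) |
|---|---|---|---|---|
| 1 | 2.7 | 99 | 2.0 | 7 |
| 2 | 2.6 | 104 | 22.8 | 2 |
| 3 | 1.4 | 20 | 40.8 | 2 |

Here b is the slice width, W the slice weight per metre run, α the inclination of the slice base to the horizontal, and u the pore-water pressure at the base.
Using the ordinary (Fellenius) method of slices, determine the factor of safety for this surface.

Ordinary method of slices: FS = Σ[c'·Δl_i + (W_i cosα_i − u_i·Δl_i)·tanφ'] / Σ W_i sinα_i, with Δl_i = b_i / cosα_i.
Slice 1: Δl = 2.7/cos2.0° = 2.702 m; N'_1 = 99·cos2.0° − 7·2.702 = 80.0; c'Δl = 34.85; W sinα = 3.5
Slice 2: Δl = 2.6/cos22.8° = 2.820 m; N'_2 = 104·cos22.8° − 2·2.820 = 90.2; c'Δl = 36.38; W sinα = 40.3
Slice 3: Δl = 1.4/cos40.8° = 1.849 m; N'_3 = 20·cos40.8° − 2·1.849 = 11.4; c'Δl = 23.86; W sinα = 13.1
Σc'Δl = 95.1 kN/m; ΣN' = 181.7 kN/m; ΣW sinα = 56.8 kN/m
Resisting = 95.1 + 181.7·tan30.9° = 95.1 + 108.7 = 203.8 kN/m
FS = 203.8 / 56.8 = 3.587

FS = 3.59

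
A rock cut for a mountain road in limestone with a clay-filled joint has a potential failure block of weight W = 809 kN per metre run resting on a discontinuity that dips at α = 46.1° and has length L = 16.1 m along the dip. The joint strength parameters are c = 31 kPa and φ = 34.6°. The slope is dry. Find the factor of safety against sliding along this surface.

FS = 1.52

Resolving the block weight along and normal to the plane and applying the Mohr–Coulomb strength on the joint:
N' = W cosα = 809·cos46.1° = 561.0 kN/m
Driving force T = W sinα = 809·sin46.1° = 582.9 kN/m
Resisting force R = c·L + N'·tanφ = 31·16.1 + 561.0·tan34.6° = 499.1 + 387.0 = 886.1 kN/m
FS = R / T = 886.1 / 582.9 = 1.520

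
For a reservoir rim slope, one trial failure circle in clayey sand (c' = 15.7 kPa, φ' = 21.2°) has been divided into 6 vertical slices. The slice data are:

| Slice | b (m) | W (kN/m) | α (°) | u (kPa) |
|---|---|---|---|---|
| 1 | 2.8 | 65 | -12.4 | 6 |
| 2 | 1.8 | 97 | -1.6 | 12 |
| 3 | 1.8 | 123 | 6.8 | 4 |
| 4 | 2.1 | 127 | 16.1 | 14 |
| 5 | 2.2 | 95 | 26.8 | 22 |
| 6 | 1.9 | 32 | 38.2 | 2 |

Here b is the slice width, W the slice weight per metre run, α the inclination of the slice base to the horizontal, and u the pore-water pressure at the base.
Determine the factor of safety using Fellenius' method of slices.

Ordinary method of slices: FS = Σ[c'·Δl_i + (W_i cosα_i − u_i·Δl_i)·tanφ'] / Σ W_i sinα_i, with Δl_i = b_i / cosα_i.
Slice 1: Δl = 2.8/cos(-12.4°) = 2.867 m; N'_1 = 65·cos(-12.4°) − 6·2.867 = 46.3; c'Δl = 45.01; W sinα = -14.0
Slice 2: Δl = 1.8/cos(-1.6°) = 1.801 m; N'_2 = 97·cos(-1.6°) − 12·1.801 = 75.4; c'Δl = 28.27; W sinα = -2.7
Slice 3: Δl = 1.8/cos6.8° = 1.813 m; N'_3 = 123·cos6.8° − 4·1.813 = 114.9; c'Δl = 28.46; W sinα = 14.6
Slice 4: Δl = 2.1/cos16.1° = 2.186 m; N'_4 = 127·cos16.1° − 14·2.186 = 91.4; c'Δl = 34.32; W sinα = 35.2
Slice 5: Δl = 2.2/cos26.8° = 2.465 m; N'_5 = 95·cos26.8° − 22·2.465 = 30.6; c'Δl = 38.70; W sinα = 42.8
Slice 6: Δl = 1.9/cos38.2° = 2.418 m; N'_6 = 32·cos38.2° − 2·2.418 = 20.3; c'Δl = 37.96; W sinα = 19.8
Σc'Δl = 212.7 kN/m; ΣN' = 378.8 kN/m; ΣW sinα = 95.7 kN/m
Resisting = 212.7 + 378.8·tan21.2° = 212.7 + 146.9 = 359.6 kN/m
FS = 359.6 / 95.7 = 3.757

FS = 3.76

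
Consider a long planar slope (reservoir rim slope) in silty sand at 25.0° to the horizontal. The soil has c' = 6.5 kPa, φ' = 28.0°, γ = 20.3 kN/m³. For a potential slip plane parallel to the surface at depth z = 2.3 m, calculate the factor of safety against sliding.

FS = 1.50

For an infinite slope with a slip plane parallel to the surface (no pore pressure): FS = [c' + γz cos²β tanφ'] / [γz sinβ cosβ].
γz = 20.3·2.3 = 46.69 kN/m²
Numerator = 6.5 + 46.69·cos²25.0°·tan28.0° = 6.5 + 46.69·0.8214·0.5317 = 26.892 kPa
Denominator = 46.69·sin25.0°·cos25.0° = 46.69·0.4226·0.9063 = 17.883 kPa
FS = 26.892 / 17.883 = 1.504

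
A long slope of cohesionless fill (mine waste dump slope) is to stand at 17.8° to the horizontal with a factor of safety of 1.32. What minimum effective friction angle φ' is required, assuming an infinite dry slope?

FS = tanφ'/tanβ ⇒ tanφ' = FS · tanβ = 1.32 · tan17.8° = 0.4238
φ' = arctan(0.4238) = 22.97°

φ' = 23.0°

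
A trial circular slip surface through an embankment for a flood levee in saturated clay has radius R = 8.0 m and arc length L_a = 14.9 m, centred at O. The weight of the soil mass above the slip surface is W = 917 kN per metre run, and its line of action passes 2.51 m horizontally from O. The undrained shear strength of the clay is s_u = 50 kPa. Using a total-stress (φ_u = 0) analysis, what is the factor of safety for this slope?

FS = 2.59

Taking moments about the centre O, the resisting moment is provided by the undrained shear strength acting along the arc:
M_R = s_u·L_a·R = 50·14.90·8.0 = 5960.0 kN·m/m
M_D = W·d = 917·2.51 = 2301.7 kN·m/m
FS = M_R / M_D = 5960.0 / 2301.7 = 2.589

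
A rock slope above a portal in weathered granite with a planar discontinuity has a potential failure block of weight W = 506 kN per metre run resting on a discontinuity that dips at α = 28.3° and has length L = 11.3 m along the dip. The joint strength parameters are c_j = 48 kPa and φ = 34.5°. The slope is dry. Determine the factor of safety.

FS = 3.54

Resolving the block weight along and normal to the plane and applying the Mohr–Coulomb strength on the joint:
N' = W cosα = 506·cos28.3° = 445.5 kN/m
Driving force T = W sinα = 506·sin28.3° = 239.9 kN/m
Resisting force R = c_j·L + N'·tanφ = 48·11.3 + 445.5·tan34.5° = 542.4 + 306.2 = 848.6 kN/m
FS = R / T = 848.6 / 239.9 = 3.537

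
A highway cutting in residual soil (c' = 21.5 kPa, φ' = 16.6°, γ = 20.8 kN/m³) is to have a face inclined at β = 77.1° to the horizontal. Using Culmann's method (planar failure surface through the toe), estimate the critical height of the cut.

Culmann's analysis gives the critical failure plane at α_cr = (β + φ')/2 = (77.1 + 16.6)/2 = 46.8°, and the critical height
H_c = (4c'/γ) · sinβ cosφ' / [1 − cos(β − φ')]
    = (4·21.5/20.8) · sin77.1°·cos16.6° / [1 − cos(60.5°)]
    = 4.135 · 0.9748·0.9583 / [1 − 0.4924]
    = 4.135 · 0.9341 / 0.5076
    = 7.61 m

H_c = 7.61 m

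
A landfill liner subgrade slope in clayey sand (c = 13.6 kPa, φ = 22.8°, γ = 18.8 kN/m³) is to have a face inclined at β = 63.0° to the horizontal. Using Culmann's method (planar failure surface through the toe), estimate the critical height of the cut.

Culmann's analysis gives the critical failure plane at α_cr = (β + φ)/2 = (63.0 + 22.8)/2 = 42.9°, and the critical height
H_c = (4c/γ) · sinβ cosφ / [1 − cos(β − φ)]
    = (4·13.6/18.8) · sin63.0°·cos22.8° / [1 − cos(40.2°)]
    = 2.894 · 0.8910·0.9219 / [1 − 0.7638]
    = 2.894 · 0.8214 / 0.2362
    = 10.06 m

H_c = 10.06 m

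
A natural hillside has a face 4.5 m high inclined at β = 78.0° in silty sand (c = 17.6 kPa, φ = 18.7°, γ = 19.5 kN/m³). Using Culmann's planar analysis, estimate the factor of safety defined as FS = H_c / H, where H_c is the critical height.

FS = 1.52

H_c = (4c/γ) · sinβ cosφ / [1 − cos(β − φ)]
    = (4·17.6/19.5) · sin78.0°·cos18.7° / [1 − cos59.3°]
    = 3.610 · 0.9265 / 0.4895 = 6.83 m
FS = H_c / H = 6.83 / 4.5 = 1.519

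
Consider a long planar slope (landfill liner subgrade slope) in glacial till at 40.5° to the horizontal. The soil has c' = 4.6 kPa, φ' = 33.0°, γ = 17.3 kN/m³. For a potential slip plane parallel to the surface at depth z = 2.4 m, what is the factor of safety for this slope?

FS = 0.98

For an infinite slope with a slip plane parallel to the surface (no pore pressure): FS = [c' + γz cos²β tanφ'] / [γz sinβ cosβ].
γz = 17.3·2.4 = 41.52 kN/m²
Numerator = 4.6 + 41.52·cos²40.5°·tan33.0° = 4.6 + 41.52·0.5782·0.6494 = 20.191 kPa
Denominator = 41.52·sin40.5°·cos40.5° = 41.52·0.6494·0.7604 = 20.504 kPa
FS = 20.191 / 20.504 = 0.985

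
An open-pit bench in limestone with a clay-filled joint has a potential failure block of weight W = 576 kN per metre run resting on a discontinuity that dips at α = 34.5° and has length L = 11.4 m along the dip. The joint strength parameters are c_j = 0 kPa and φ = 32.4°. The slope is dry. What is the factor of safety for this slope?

FS = 0.92

Resolving the block weight along and normal to the plane and applying the Mohr–Coulomb strength on the joint:
N' = W cosα = 576·cos34.5° = 474.7 kN/m
Driving force T = W sinα = 576·sin34.5° = 326.2 kN/m
Resisting force R = c_j·L + N'·tanφ = 0·11.4 + 474.7·tan32.4° = 0.0 + 301.3 = 301.3 kN/m
FS = R / T = 301.3 / 326.2 = 0.923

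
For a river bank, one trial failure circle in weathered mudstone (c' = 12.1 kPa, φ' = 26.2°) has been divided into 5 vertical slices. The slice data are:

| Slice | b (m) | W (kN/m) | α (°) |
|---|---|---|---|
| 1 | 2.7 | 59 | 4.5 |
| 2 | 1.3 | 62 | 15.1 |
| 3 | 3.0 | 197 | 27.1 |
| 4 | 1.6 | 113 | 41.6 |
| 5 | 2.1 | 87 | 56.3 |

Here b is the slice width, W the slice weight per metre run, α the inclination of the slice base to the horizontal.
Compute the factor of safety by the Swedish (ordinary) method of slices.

FS = 1.44

Ordinary method of slices: FS = Σ[c'·Δl_i + (W_i cosα_i)·tanφ'] / Σ W_i sinα_i, with Δl_i = b_i / cosα_i.
Slice 1: Δl = 2.7/cos4.5° = 2.708 m; N'_1 = 59·cos4.5° = 58.8; c'Δl = 32.77; W sinα = 4.6
Slice 2: Δl = 1.3/cos15.1° = 1.346 m; N'_2 = 62·cos15.1° = 59.9; c'Δl = 16.29; W sinα = 16.2
Slice 3: Δl = 3.0/cos27.1° = 3.370 m; N'_3 = 197·cos27.1° = 175.4; c'Δl = 40.78; W sinα = 89.7
Slice 4: Δl = 1.6/cos41.6° = 2.140 m; N'_4 = 113·cos41.6° = 84.5; c'Δl = 25.89; W sinα = 75.0
Slice 5: Δl = 2.1/cos56.3° = 3.785 m; N'_5 = 87·cos56.3° = 48.3; c'Δl = 45.80; W sinα = 72.4
Σc'Δl = 161.5 kN/m; ΣN' = 426.8 kN/m; ΣW sinα = 257.9 kN/m
Resisting = 161.5 + 426.8·tan26.2° = 161.5 + 210.0 = 371.5 kN/m
FS = 371.5 / 257.9 = 1.441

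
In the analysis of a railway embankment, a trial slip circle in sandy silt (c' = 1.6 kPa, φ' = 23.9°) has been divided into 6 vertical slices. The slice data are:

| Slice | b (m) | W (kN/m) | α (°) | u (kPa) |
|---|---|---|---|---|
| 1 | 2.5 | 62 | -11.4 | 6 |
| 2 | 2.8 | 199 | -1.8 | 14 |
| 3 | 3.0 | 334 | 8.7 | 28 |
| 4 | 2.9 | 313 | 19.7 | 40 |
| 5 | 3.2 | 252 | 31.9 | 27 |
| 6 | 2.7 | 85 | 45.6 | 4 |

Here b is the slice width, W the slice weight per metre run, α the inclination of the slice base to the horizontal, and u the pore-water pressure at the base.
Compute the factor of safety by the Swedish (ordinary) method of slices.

FS = 1.13

Ordinary method of slices: FS = Σ[c'·Δl_i + (W_i cosα_i − u_i·Δl_i)·tanφ'] / Σ W_i sinα_i, with Δl_i = b_i / cosα_i.
Slice 1: Δl = 2.5/cos(-11.4°) = 2.550 m; N'_1 = 62·cos(-11.4°) − 6·2.550 = 45.5; c'Δl = 4.08; W sinα = -12.3
Slice 2: Δl = 2.8/cos(-1.8°) = 2.801 m; N'_2 = 199·cos(-1.8°) − 14·2.801 = 159.7; c'Δl = 4.48; W sinα = -6.3
Slice 3: Δl = 3.0/cos8.7° = 3.035 m; N'_3 = 334·cos8.7° − 28·3.035 = 245.2; c'Δl = 4.86; W sinα = 50.5
Slice 4: Δl = 2.9/cos19.7° = 3.080 m; N'_4 = 313·cos19.7° − 40·3.080 = 171.5; c'Δl = 4.93; W sinα = 105.5
Slice 5: Δl = 3.2/cos31.9° = 3.769 m; N'_5 = 252·cos31.9° − 27·3.769 = 112.2; c'Δl = 6.03; W sinα = 133.2
Slice 6: Δl = 2.7/cos45.6° = 3.859 m; N'_6 = 85·cos45.6° − 4·3.859 = 44.0; c'Δl = 6.17; W sinα = 60.7
Σc'Δl = 30.6 kN/m; ΣN' = 778.0 kN/m; ΣW sinα = 331.4 kN/m
Resisting = 30.6 + 778.0·tan23.9° = 30.6 + 344.8 = 375.3 kN/m
FS = 375.3 / 331.4 = 1.132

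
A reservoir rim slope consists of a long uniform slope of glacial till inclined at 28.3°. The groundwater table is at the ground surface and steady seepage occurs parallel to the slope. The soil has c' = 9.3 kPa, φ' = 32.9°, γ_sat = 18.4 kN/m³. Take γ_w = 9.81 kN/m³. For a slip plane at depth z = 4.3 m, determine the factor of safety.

With seepage parallel to the slope and the water table at the surface, the effective normal stress on the slip plane uses the buoyant unit weight γ' = γ_sat − γ_w while the driving shear stress uses γ_sat:
FS = [c' + γ' z cos²β tanφ'] / [γ_sat z sinβ cosβ]
γ' = 18.4 − 9.81 = 8.59 kN/m³
Numerator = 9.3 + 8.59·4.3·cos²28.3°·tan32.9° = 9.3 + 8.59·4.3·0.7752·0.6469 = 27.825 kPa
Denominator = 18.4·4.3·sin28.3°·cos28.3° = 18.4·4.3·0.4741·0.8805 = 33.027 kPa
FS = 27.825 / 33.027 = 0.842

FS = 0.84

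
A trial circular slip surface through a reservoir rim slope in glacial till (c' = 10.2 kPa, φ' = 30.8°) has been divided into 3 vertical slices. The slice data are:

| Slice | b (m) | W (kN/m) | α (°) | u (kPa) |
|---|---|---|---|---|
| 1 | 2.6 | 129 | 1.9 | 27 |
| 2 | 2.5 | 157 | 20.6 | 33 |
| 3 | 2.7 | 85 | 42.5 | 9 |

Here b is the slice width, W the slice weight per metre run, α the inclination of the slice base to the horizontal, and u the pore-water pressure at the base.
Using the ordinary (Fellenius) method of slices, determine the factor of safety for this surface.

FS = 1.53

Ordinary method of slices: FS = Σ[c'·Δl_i + (W_i cosα_i − u_i·Δl_i)·tanφ'] / Σ W_i sinα_i, with Δl_i = b_i / cosα_i.
Slice 1: Δl = 2.6/cos1.9° = 2.601 m; N'_1 = 129·cos1.9° − 27·2.601 = 58.7; c'Δl = 26.53; W sinα = 4.3
Slice 2: Δl = 2.5/cos20.6° = 2.671 m; N'_2 = 157·cos20.6° − 33·2.671 = 58.8; c'Δl = 27.24; W sinα = 55.2
Slice 3: Δl = 2.7/cos42.5° = 3.662 m; N'_3 = 85·cos42.5° − 9·3.662 = 29.7; c'Δl = 37.35; W sinα = 57.4
Σc'Δl = 91.1 kN/m; ΣN' = 147.2 kN/m; ΣW sinα = 116.9 kN/m
Resisting = 91.1 + 147.2·tan30.8° = 91.1 + 87.8 = 178.9 kN/m
FS = 178.9 / 116.9 = 1.530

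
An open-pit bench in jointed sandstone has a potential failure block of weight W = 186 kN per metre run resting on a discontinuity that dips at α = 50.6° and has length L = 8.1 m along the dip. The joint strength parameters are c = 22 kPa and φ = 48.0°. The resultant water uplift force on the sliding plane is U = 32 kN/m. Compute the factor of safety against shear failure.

Resolving the block weight along and normal to the plane and applying the Mohr–Coulomb strength on the joint:
N' = W cosα − U = 186·cos50.6° − 32 = 86.1 kN/m
Driving force T = W sinα = 186·sin50.6° = 143.7 kN/m
Resisting force R = c·L + N'·tanφ = 22·8.1 + 86.1·tan48.0° = 178.2 + 95.6 = 273.8 kN/m
FS = R / T = 273.8 / 143.7 = 1.905

FS = 1.90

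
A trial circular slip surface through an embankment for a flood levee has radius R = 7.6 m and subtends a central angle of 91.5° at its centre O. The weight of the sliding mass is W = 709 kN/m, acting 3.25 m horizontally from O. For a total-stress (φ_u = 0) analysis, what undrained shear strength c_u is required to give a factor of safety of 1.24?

FS = c_u·L_a·R / (W·d), so c_u = FS·W·d / (L_a·R).
Arc length L_a = R·θ = 7.6·(91.5°·π/180) = 7.6·1.5970 = 12.14 m
c_u = 1.24·709·3.25 / (12.14·7.6) = 2857.3 / 92.24 = 30.98 kPa

c_u = 31.0 kPa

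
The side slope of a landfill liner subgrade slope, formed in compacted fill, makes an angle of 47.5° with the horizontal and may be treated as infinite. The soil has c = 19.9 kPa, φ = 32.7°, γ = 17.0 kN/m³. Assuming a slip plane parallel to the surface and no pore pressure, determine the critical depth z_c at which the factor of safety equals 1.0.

Setting FS = 1.00 in FS = [c + γz cos²β tanφ] / [γz sinβ cosβ] and solving for z:
z = c / [γ cosβ (FS·sinβ − cosβ·tanφ)]
  = 19.9 / [17.0·cos47.5°·(1.00·sin47.5° − cos47.5°·tan32.7°)]
  = 19.9 / [17.0·0.6756·(1.00·0.7373 − 0.6756·0.6420)]
  = 19.9 / 3.4864 = 5.708 m

z_c = 5.71 m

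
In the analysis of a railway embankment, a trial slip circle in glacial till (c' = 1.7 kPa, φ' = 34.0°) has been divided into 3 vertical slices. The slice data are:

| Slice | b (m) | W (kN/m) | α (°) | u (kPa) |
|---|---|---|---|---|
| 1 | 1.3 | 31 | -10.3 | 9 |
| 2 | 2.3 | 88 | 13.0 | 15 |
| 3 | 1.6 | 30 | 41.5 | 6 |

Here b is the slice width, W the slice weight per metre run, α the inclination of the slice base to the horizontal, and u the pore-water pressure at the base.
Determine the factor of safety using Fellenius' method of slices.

FS = 1.84

Ordinary method of slices: FS = Σ[c'·Δl_i + (W_i cosα_i − u_i·Δl_i)·tanφ'] / Σ W_i sinα_i, with Δl_i = b_i / cosα_i.
Slice 1: Δl = 1.3/cos(-10.3°) = 1.321 m; N'_1 = 31·cos(-10.3°) − 9·1.321 = 18.6; c'Δl = 2.25; W sinα = -5.5
Slice 2: Δl = 2.3/cos13.0° = 2.360 m; N'_2 = 88·cos13.0° − 15·2.360 = 50.3; c'Δl = 4.01; W sinα = 19.8
Slice 3: Δl = 1.6/cos41.5° = 2.136 m; N'_3 = 30·cos41.5° − 6·2.136 = 9.7; c'Δl = 3.63; W sinα = 19.9
Σc'Δl = 9.9 kN/m; ΣN' = 78.6 kN/m; ΣW sinα = 34.1 kN/m
Resisting = 9.9 + 78.6·tan34.0° = 9.9 + 53.0 = 62.9 kN/m
FS = 62.9 / 34.1 = 1.843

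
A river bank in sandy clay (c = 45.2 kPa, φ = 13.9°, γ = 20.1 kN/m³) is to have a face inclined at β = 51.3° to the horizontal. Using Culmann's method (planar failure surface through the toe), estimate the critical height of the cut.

Culmann's analysis gives the critical failure plane at α_cr = (β + φ)/2 = (51.3 + 13.9)/2 = 32.6°, and the critical height
H_c = (4c/γ) · sinβ cosφ / [1 − cos(β − φ)]
    = (4·45.2/20.1) · sin51.3°·cos13.9° / [1 − cos(37.4°)]
    = 8.995 · 0.7804·0.9707 / [1 − 0.7944]
    = 8.995 · 0.7576 / 0.2056
    = 33.15 m

H_c = 33.15 m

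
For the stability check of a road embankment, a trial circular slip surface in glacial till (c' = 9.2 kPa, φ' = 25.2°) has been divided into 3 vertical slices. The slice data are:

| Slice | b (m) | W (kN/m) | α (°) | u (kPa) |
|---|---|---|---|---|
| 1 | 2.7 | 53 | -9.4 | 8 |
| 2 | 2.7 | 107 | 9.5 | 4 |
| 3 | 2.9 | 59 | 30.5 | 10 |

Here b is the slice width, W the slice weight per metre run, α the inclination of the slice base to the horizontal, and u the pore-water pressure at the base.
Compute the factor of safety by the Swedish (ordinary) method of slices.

Ordinary method of slices: FS = Σ[c'·Δl_i + (W_i cosα_i − u_i·Δl_i)·tanφ'] / Σ W_i sinα_i, with Δl_i = b_i / cosα_i.
Slice 1: Δl = 2.7/cos(-9.4°) = 2.737 m; N'_1 = 53·cos(-9.4°) − 8·2.737 = 30.4; c'Δl = 25.18; W sinα = -8.7
Slice 2: Δl = 2.7/cos9.5° = 2.738 m; N'_2 = 107·cos9.5° − 4·2.738 = 94.6; c'Δl = 25.19; W sinα = 17.7
Slice 3: Δl = 2.9/cos30.5° = 3.366 m; N'_3 = 59·cos30.5° − 10·3.366 = 17.2; c'Δl = 30.96; W sinα = 29.9
Σc'Δl = 81.3 kN/m; ΣN' = 142.2 kN/m; ΣW sinα = 38.9 kN/m
Resisting = 81.3 + 142.2·tan25.2° = 81.3 + 66.9 = 148.2 kN/m
FS = 148.2 / 38.9 = 3.806

FS = 3.81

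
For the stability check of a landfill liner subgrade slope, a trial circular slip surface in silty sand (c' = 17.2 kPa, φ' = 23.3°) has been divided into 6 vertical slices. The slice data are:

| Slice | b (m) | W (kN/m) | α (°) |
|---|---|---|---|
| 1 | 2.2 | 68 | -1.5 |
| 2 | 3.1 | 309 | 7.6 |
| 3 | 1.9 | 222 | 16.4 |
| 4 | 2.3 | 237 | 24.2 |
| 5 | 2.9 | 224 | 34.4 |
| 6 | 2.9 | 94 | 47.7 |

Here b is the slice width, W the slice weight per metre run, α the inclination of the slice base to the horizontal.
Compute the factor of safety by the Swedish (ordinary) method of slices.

FS = 1.92

Ordinary method of slices: FS = Σ[c'·Δl_i + (W_i cosα_i)·tanφ'] / Σ W_i sinα_i, with Δl_i = b_i / cosα_i.
Slice 1: Δl = 2.2/cos(-1.5°) = 2.201 m; N'_1 = 68·cos(-1.5°) = 68.0; c'Δl = 37.85; W sinα = -1.8
Slice 2: Δl = 3.1/cos7.6° = 3.127 m; N'_2 = 309·cos7.6° = 306.3; c'Δl = 53.79; W sinα = 40.9
Slice 3: Δl = 1.9/cos16.4° = 1.981 m; N'_3 = 222·cos16.4° = 213.0; c'Δl = 34.07; W sinα = 62.7
Slice 4: Δl = 2.3/cos24.2° = 2.522 m; N'_4 = 237·cos24.2° = 216.2; c'Δl = 43.37; W sinα = 97.2
Slice 5: Δl = 2.9/cos34.4° = 3.515 m; N'_5 = 224·cos34.4° = 184.8; c'Δl = 60.45; W sinα = 126.6
Slice 6: Δl = 2.9/cos47.7° = 4.309 m; N'_6 = 94·cos47.7° = 63.3; c'Δl = 74.11; W sinα = 69.5
Σc'Δl = 303.6 kN/m; ΣN' = 1051.5 kN/m; ΣW sinα = 395.0 kN/m
Resisting = 303.6 + 1051.5·tan23.3° = 303.6 + 452.8 = 756.5 kN/m
FS = 756.5 / 395.0 = 1.915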